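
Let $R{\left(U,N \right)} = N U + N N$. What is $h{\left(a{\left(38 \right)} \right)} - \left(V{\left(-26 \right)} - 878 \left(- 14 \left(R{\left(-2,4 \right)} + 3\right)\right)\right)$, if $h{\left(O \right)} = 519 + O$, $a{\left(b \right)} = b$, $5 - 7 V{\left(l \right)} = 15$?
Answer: $- \frac{942575}{7} \approx -1.3465 \cdot 10^{5}$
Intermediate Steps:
$V{\left(l \right)} = - \frac{10}{7}$ ($V{\left(l \right)} = \frac{5}{7} - \frac{15}{7} = - \frac{10}{7}$)
$R{\left(U,N \right)} = N^{2} + N U$ ($R{\left(U,N \right)} = N U + N^{2} = N^{2} + N U$)
$h{\left(a{\left(38 \right)} \right)} - \left(V{\left(-26 \right)} - 878 \left(- 14 \left(R{\left(-2,4 \right)} + 3\right)\right)\right) = \left(519 + 38\right) - \left(- \frac{10}{7} - 878 \left(- 14 \left(4 \left(4 - 2\right) + 3\right)\right)\right) = 557 - \left(- \frac{10}{7} - 878 \left(- 14 \left(4 \cdot 2 + 3\right)\right)\right) = 557 - \left(- \frac{10}{7} - 878 \left(- 14 \left(8 + 3\right)\right)\right) = 557 - \left(- \frac{10}{7} - 878 \left(\left(-14\right) 11\right)\right) = 557 - \left(- \frac{10}{7} - -135212\right) = 557 - \left(- \frac{10}{7} + 135212\right) = 557 - \frac{946474}{7} = - \frac{942575}{7}$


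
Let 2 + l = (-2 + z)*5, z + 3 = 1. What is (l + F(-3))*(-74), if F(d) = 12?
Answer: 740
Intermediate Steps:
z = -2 (z = -3 + 1 = -2)
l = -22 (l = -2 + (-2 - 2)*5 = -2 - 4*5 = -2 - 20 = -22)
(l + F(-3))*(-74) = (-22 + 12)*(-74) = -10*(-74) = 740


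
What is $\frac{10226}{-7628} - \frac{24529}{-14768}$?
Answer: $\frac{9022411}{28162576} \approx 0.32037$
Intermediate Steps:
$\frac{10226}{-7628} - \frac{24529}{-14768} = 10226 \left(- \frac{1}{7628}\right) - - \frac{24529}{14768} = - \frac{5113}{3814} + \frac{24529}{14768} = \frac{9022411}{28162576}$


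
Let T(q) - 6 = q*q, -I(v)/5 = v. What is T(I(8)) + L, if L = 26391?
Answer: 27997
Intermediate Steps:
I(v) = -5*v
T(q) = 6 + q² (T(q) = 6 + q*q = 6 + q²)
T(I(8)) + L = (6 + (-5*8)²) + 26391 = (6 + (-40)²) + 26391 = (6 + 1600) + 26391 = 1606 + 26391 = 27997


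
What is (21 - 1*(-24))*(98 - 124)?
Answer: -1170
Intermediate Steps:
(21 - 1*(-24))*(98 - 124) = (21 + 24)*(-26) = 45*(-26) = -1170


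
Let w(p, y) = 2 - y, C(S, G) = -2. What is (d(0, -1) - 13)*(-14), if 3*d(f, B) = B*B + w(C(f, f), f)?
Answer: 168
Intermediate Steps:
d(f, B) = ⅔ - f/3 + B²/3 (d(f, B) = (B*B + (2 - f))/3 = (B² + (2 - f))/3 = (2 + B² - f)/3 = ⅔ - f/3 + B²/3)
(d(0, -1) - 13)*(-14) = ((⅔ - ⅓*0 + (⅓)*(-1)²) - 13)*(-14) = ((⅔ + 0 + (⅓)*1) - 13)*(-14) = ((⅔ + 0 + ⅓) - 13)*(-14) = (1 - 13)*(-14) = -12*(-14) = 168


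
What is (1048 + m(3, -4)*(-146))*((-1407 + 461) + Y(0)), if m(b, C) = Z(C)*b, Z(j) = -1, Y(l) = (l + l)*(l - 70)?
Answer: -1405756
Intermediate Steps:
Y(l) = 2*l*(-70 + l) (Y(l) = (2*l)*(-70 + l) = 2*l*(-70 + l))
m(b, C) = -b
(1048 + m(3, -4)*(-146))*((-1407 + 461) + Y(0)) = (1048 - 1*3*(-146))*((-1407 + 461) + 2*0*(-70 + 0)) = (1048 - 3*(-146))*(-946 + 2*0*(-70)) = (1048 + 438)*(-946 + 0) = 1486*(-946) = -1405756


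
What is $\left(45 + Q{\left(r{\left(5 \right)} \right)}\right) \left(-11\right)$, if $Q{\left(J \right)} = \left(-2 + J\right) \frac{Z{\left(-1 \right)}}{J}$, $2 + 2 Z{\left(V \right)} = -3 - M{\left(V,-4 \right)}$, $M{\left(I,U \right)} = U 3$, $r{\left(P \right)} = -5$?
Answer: $- \frac{5489}{10} \approx -548.9$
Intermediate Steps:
$M{\left(I,U \right)} = 3 U$
$Z{\left(V \right)} = \frac{7}{2}$ ($Z{\left(V \right)} = -1 + \frac{-3 - 3 \left(-4\right)}{2} = -1 + \frac{-3 - -12}{2} = -1 + \frac{-3 + 12}{2} = -1 + \frac{1}{2} \cdot 9 = -1 + \frac{9}{2} = \frac{7}{2}$)
$Q{\left(J \right)} = \frac{7 \left(-2 + J\right)}{2 J}$ ($Q{\left(J \right)} = \left(-2 + J\right) \frac{7}{2 J} = \frac{7 \left(-2 + J\right)}{2 J}$)
$\left(45 + Q{\left(r{\left(5 \right)} \right)}\right) \left(-11\right) = \left(45 + \left(\frac{7}{2} - \frac{7}{-5}\right)\right) \left(-11\right) = \left(45 + \left(\frac{7}{2} - - \frac{7}{5}\right)\right) \left(-11\right) = \left(45 + \left(\frac{7}{2} + \frac{7}{5}\right)\right) \left(-11\right) = \left(45 + \frac{49}{10}\right) \left(-11\right) = \frac{499}{10} \left(-11\right) = - \frac{5489}{10}$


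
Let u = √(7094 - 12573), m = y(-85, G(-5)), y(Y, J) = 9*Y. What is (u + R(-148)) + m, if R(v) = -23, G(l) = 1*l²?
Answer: -788 + I*√5479 ≈ -788.0 + 74.02*I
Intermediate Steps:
G(l) = l²
m = -765 (m = 9*(-85) = -765)
u = I*√5479 (u = √(-5479) = I*√5479 ≈ 74.02*I)
(u + R(-148)) + m = (I*√5479 - 23) - 765 = (-23 + I*√5479) - 765 = -788 + I*√5479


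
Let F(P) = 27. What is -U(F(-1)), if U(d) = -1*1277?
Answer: 1277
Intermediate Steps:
U(d) = -1277
-U(F(-1)) = -1*(-1277) = 1277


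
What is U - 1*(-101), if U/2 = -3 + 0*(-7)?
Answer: 95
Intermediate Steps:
U = -6 (U = 2*(-3 + 0*(-7)) = 2*(-3 + 0) = 2*(-3) = -6)
U - 1*(-101) = -6 - 1*(-101) = -6 + 101 = 95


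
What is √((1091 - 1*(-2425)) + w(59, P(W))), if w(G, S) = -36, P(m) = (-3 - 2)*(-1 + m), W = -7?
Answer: 2*√870 ≈ 58.992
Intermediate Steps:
P(m) = 5 - 5*m (P(m) = -5*(-1 + m) = 5 - 5*m)
√((1091 - 1*(-2425)) + w(59, P(W))) = √((1091 - 1*(-2425)) - 36) = √((1091 + 2425) - 36) = √(3516 - 36) = √3480 = 2*√870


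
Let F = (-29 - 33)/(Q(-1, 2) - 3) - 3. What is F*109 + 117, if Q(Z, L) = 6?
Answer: -7388/3 ≈ -2462.7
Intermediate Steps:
F = -71/3 (F = (-29 - 33)/(6 - 3) - 3 = -62/3 - 3 = -71/3 ≈ -23.667)
F*109 + 117 = -71/3*109 + 117 = -7739/3 + 117 = -7388/3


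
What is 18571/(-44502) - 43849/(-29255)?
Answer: 1408073593/1301906010 ≈ 1.0815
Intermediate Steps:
18571/(-44502) - 43849/(-29255) = 18571*(-1/44502) - 43849*(-1/29255) = -18571/44502 + 43849/29255 = 1408073593/1301906010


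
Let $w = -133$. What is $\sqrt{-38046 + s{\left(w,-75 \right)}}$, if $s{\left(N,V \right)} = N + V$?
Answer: $i \sqrt{38254} \approx 195.59 i$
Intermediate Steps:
$\sqrt{-38046 + s{\left(w,-75 \right)}} = \sqrt{-38046 - 208} = \sqrt{-38254} = i \sqrt{38254}$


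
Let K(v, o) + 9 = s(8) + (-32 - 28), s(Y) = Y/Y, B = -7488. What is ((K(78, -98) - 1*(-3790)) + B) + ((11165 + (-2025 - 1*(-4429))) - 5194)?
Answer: 4609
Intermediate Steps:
s(Y) = 1
K(v, o) = -68 (K(v, o) = -9 + (1 + (-32 - 28)) = -9 + (1 - 60) = -9 - 59 = -68)
((K(78, -98) - 1*(-3790)) + B) + ((11165 + (-2025 - 1*(-4429))) - 5194) = ((-68 - 1*(-3790)) - 7488) + ((11165 + (-2025 - 1*(-4429))) - 5194) = ((-68 + 3790) - 7488) + ((11165 + (-2025 + 4429)) - 5194) = (3722 - 7488) + ((11165 + 2404) - 5194) = -3766 + (13569 - 5194) = -3766 + 8375 = 4609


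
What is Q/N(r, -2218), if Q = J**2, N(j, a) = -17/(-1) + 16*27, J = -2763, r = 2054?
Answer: 7634169/449 ≈ 17003.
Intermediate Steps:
N(j, a) = 449 (N(j, a) = -17*(-1) + 432 = 17 + 432 = 449)
Q = 7634169 (Q = (-2763)**2 = 7634169)
Q/N(r, -2218) = 7634169/449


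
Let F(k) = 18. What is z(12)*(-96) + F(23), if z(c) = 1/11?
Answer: 102/11 ≈ 9.2727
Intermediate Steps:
z(c) = 1/11
z(12)*(-96) + F(23) = (1/11)*(-96) + 18 = -96/11 + 18 = 102/11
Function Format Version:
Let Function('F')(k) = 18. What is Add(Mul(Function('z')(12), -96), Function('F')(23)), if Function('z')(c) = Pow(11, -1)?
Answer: Rational(102, 11) ≈ 9.2727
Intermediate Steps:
Function('z')(c) = Rational(1, 11)
Add(Mul(Function('z')(12), -96), Function('F')(23)) = Add(Mul(Rational(1, 11), -96), 18) = Add(Rational(-96, 11), 18) = Rational(102, 11)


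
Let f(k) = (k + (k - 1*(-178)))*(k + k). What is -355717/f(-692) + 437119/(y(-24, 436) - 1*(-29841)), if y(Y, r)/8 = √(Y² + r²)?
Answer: 21459486271626475/1465944454993392 - 13987808*√11917/878282273 ≈ 12.900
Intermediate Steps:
f(k) = 2*k*(178 + 2*k) (f(k) = (k + (k + 178))*(2*k) = (k + (178 + k))*(2*k) = (178 + 2*k)*(2*k) = 2*k*(178 + 2*k))
y(Y, r) = 8*√(Y² + r²)
-355717/f(-692) + 437119/(y(-24, 436) - 1*(-29841)) = -355717*(-1/(2768*(89 - 692))) + 437119/(8*√((-24)² + 436²) - 1*(-29841)) = -355717/(4*(-692)*(-603)) + 437119/(8*√(576 + 190096) + 29841) = -355717/1669104 + 437119/(8*√190672 + 29841) = -355717*1/1669104 + 437119/(8*(4*√11917) + 29841) = -355717/1669104 + 437119/(32*√11917 + 29841) = -355717/1669104 + 437119/(29841 + 32*√11917)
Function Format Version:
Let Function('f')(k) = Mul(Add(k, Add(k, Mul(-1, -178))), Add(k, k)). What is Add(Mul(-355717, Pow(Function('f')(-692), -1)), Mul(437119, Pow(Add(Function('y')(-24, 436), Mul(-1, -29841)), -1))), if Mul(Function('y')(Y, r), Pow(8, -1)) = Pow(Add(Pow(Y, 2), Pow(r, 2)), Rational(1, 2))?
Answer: Add(Rational(21459486271626475, 1465944454993392), Mul(Rational(-13987808, 878282273), Pow(11917, Rational(1, 2)))) ≈ 12.900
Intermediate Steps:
Function('f')(k) = Mul(2, k, Add(178, Mul(2, k))) (Function('f')(k) = Mul(Add(k, Add(k, 178)), Mul(2, k)) = Mul(Add(k, Add(178, k)), Mul(2, k)) = Mul(Add(178, Mul(2, k)), Mul(2, k)) = Mul(2, k, Add(178, Mul(2, k))))
Function('y')(Y, r) = Mul(8, Pow(Add(Pow(Y, 2), Pow(r, 2)), Rational(1, 2)))
Add(Mul(-355717, Pow(Function('f')(-692), -1)), Mul(437119, Pow(Add(Function('y')(-24, 436), Mul(-1, -29841)), -1))) = Add(Mul(-355717, Pow(Mul(4, -692, Add(89, -692)), -1)), Mul(437119, Pow(Add(Mul(8, Pow(Add(Pow(-24, 2), Pow(436, 2)), Rational(1, 2))), Mul(-1, -29841)), -1))) = Add(Mul(-355717, Pow(Mul(4, -692, -603), -1)), Mul(437119, Pow(Add(Mul(8, Pow(Add(576, 190096), Rational(1, 2))), 29841), -1))) = Add(Mul(-355717, Pow(1669104, -1)), Mul(437119, Pow(Add(Mul(8, Pow(190672, Rational(1, 2))), 29841), -1))) = Add(Mul(-355717, Rational(1, 1669104)), Mul(437119, Pow(Add(Mul(8, Mul(4, Pow(11917, Rational(1, 2)))), 29841), -1))) = Add(Rational(-355717, 1669104), Mul(437119, Pow(Add(Mul(32, Pow(11917, Rational(1, 2))), 29841), -1))) = Add(Rational(-355717, 1669104), Mul(437119, Pow(Add(29841, Mul(32, Pow(11917, Rational(1, 2)))), -1)))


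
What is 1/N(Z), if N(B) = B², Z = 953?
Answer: 1/908209 ≈ 1.1011e-6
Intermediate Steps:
1/N(Z) = 1/(953²) = 1/908209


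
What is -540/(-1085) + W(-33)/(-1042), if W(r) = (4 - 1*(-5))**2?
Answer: 94959/226114 ≈ 0.41996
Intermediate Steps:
W(r) = 81 (W(r) = (4 + 5)**2 = 9**2 = 81)
-540/(-1085) + W(-33)/(-1042) = -540/(-1085) + 81/(-1042) = -540*(-1/1085) + 81*(-1/1042) = 108/217 - 81/1042 = 94959/226114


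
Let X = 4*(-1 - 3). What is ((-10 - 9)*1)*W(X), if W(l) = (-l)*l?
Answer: 4864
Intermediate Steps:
X = -16 (X = 4*(-4) = -16)
W(l) = -l²
((-10 - 9)*1)*W(X) = ((-10 - 9)*1)*(-1*(-16)²) = (-19*1)*(-1*256) = -19*(-256) = 4864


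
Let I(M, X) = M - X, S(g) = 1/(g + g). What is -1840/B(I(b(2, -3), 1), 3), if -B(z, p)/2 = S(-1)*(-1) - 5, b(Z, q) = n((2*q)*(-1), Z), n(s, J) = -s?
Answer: -1840/9 ≈ -204.44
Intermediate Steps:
S(g) = 1/(2*g)
b(Z, q) = 2*q (b(Z, q) = -2*q*(-1) = -(-2)*q = 2*q)
B(z, p) = 9 (B(z, p) = -2*(((½)/(-1))*(-1) - 5) = -2*(((½)*(-1))*(-1) - 5) = -2*(-½*(-1) - 5) = -2*(½ - 5) = -2*(-9/2) = 9)
-1840/B(I(b(2, -3), 1), 3) = -1840/9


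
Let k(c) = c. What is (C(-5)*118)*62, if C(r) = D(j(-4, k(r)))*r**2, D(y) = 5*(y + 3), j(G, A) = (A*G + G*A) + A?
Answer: 34751000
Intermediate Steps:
j(G, A) = A + 2*A*G (j(G, A) = (A*G + A*G) + A = 2*A*G + A = A + 2*A*G)
D(y) = 15 + 5*y (D(y) = 5*(3 + y) = 15 + 5*y)
C(r) = r**2*(15 - 35*r) (C(r) = (15 + 5*(r*(1 + 2*(-4))))*r**2 = (15 + 5*(r*(1 - 8)))*r**2 = (15 + 5*(r*(-7)))*r**2 = (15 + 5*(-7*r))*r**2 = (15 - 35*r)*r**2 = r**2*(15 - 35*r))
(C(-5)*118)*62 = (((-5)**2*(15 - 35*(-5)))*118)*62 = ((25*(15 + 175))*118)*62 = ((25*190)*118)*62 = (4750*118)*62 = 560500*62 = 34751000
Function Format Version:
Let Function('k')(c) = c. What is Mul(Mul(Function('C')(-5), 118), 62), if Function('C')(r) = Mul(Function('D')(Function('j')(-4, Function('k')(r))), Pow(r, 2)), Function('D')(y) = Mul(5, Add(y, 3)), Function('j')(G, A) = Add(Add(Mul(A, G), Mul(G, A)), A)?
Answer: 34751000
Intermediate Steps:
Function('j')(G, A) = Add(A, Mul(2, A, G)) (Function('j')(G, A) = Add(Add(Mul(A, G), Mul(A, G)), A) = Add(Mul(2, A, G), A) = Add(A, Mul(2, A, G)))
Function('D')(y) = Add(15, Mul(5, y)) (Function('D')(y) = Mul(5, Add(3, y)) = Add(15, Mul(5, y)))
Function('C')(r) = Mul(Pow(r, 2), Add(15, Mul(-35, r))) (Function('C')(r) = Mul(Add(15, Mul(5, Mul(r, Add(1, Mul(2, -4))))), Pow(r, 2)) = Mul(Add(15, Mul(5, Mul(r, Add(1, -8)))), Pow(r, 2)) = Mul(Add(15, Mul(5, Mul(r, -7))), Pow(r, 2)) = Mul(Add(15, Mul(5, Mul(-7, r))), Pow(r, 2)) = Mul(Add(15, Mul(-35, r)), Pow(r, 2)) = Mul(Pow(r, 2), Add(15, Mul(-35, r))))
Mul(Mul(Function('C')(-5), 118), 62) = Mul(Mul(Mul(Pow(-5, 2), Add(15, Mul(-35, -5))), 118), 62) = Mul(Mul(Mul(25, Add(15, 175)), 118), 62) = Mul(Mul(Mul(25, 190), 118), 62) = Mul(Mul(4750, 118), 62) = Mul(560500, 62) = 34751000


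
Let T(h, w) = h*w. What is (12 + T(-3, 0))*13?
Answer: 156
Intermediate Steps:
(12 + T(-3, 0))*13 = (12 - 3*0)*13 = (12 + 0)*13 = 12*13 = 156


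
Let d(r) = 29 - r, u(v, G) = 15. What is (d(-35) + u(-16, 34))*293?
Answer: 23147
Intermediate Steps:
(d(-35) + u(-16, 34))*293 = ((29 - 1*(-35)) + 15)*293 = ((29 + 35) + 15)*293 = (64 + 15)*293 = 79*293 = 23147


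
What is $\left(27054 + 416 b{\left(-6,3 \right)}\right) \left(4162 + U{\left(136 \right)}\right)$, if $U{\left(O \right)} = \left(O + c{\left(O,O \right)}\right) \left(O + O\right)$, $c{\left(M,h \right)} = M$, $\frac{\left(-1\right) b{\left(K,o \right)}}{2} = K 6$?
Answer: $4454790876$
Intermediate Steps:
$b{\left(K,o \right)} = - 12 K$ ($b{\left(K,o \right)} = - 2 K 6 = - 2 \cdot 6 K = - 12 K$)
$U{\left(O \right)} = 4 O^{2}$ ($U{\left(O \right)} = \left(O + O\right) \left(O + O\right) = 2 O 2 O = 4 O^{2}$)
$\left(27054 + 416 b{\left(-6,3 \right)}\right) \left(4162 + U{\left(136 \right)}\right) = \left(27054 + 416 \left(\left(-12\right) \left(-6\right)\right)\right) \left(4162 + 4 \cdot 136^{2}\right) = \left(27054 + 416 \cdot 72\right) \left(4162 + 4 \cdot 18496\right) = \left(27054 + 29952\right) \left(4162 + 73984\right) = 57006 \cdot 78146 = 4454790876$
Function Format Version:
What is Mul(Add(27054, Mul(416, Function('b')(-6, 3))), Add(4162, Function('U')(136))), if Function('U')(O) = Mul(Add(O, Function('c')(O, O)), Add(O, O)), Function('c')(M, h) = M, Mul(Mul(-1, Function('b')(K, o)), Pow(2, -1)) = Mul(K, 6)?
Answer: 4454790876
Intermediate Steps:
Function('b')(K, o) = Mul(-12, K) (Function('b')(K, o) = Mul(-2, Mul(K, 6)) = Mul(-2, Mul(6, K)) = Mul(-12, K))
Function('U')(O) = Mul(4, Pow(O, 2)) (Function('U')(O) = Mul(Add(O, O), Add(O, O)) = Mul(Mul(2, O), Mul(2, O)) = Mul(4, Pow(O, 2)))
Mul(Add(27054, Mul(416, Function('b')(-6, 3))), Add(4162, Function('U')(136))) = Mul(Add(27054, Mul(416, Mul(-12, -6))), Add(4162, Mul(4, Pow(136, 2)))) = Mul(Add(27054, Mul(416, 72)), Add(4162, Mul(4, 18496))) = Mul(Add(27054, 29952), Add(4162, 73984)) = Mul(57006, 78146) = 4454790876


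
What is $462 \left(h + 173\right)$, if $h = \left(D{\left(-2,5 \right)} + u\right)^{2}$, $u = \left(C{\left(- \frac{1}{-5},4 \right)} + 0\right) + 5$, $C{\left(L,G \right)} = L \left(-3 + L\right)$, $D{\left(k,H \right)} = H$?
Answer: $\frac{75685302}{625} \approx 1.211 \cdot 10^{5}$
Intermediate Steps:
$u = \frac{111}{25}$ ($u = \left(- \frac{1}{-5} \left(-3 - \frac{1}{-5}\right) + 0\right) + 5 = \left(\left(-1\right) \left(- \frac{1}{5}\right) \left(-3 - - \frac{1}{5}\right) + 0\right) + 5 = \left(\frac{-3 + \frac{1}{5}}{5} + 0\right) + 5 = \left(\frac{1}{5} \left(- \frac{14}{5}\right) + 0\right) + 5 = \left(- \frac{14}{25} + 0\right) + 5 = - \frac{14}{25} + 5 = \frac{111}{25} \approx 4.44$)
$h = \frac{55696}{625}$ ($h = \left(5 + \frac{111}{25}\right)^{2} = \left(\frac{236}{25}\right)^{2} = \frac{55696}{625} \approx 89.114$)
$462 \left(h + 173\right) = 462 \left(\frac{55696}{625} + 173\right) = 462 \cdot \frac{163821}{625} = \frac{75685302}{625}$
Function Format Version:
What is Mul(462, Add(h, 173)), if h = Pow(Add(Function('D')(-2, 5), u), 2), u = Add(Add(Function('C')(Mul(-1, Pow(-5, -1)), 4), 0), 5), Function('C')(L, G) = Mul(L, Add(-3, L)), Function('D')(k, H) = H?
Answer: Rational(75685302, 625) ≈ 1.2110e+5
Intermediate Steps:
u = Rational(111, 25) (u = Add(Add(Mul(Mul(-1, Pow(-5, -1)), Add(-3, Mul(-1, Pow(-5, -1)))), 0), 5) = Add(Add(Mul(Mul(-1, Rational(-1, 5)), Add(-3, Mul(-1, Rational(-1, 5)))), 0), 5) = Add(Add(Mul(Rational(1, 5), Add(-3, Rational(1, 5))), 0), 5) = Add(Add(Mul(Rational(1, 5), Rational(-14, 5)), 0), 5) = Add(Add(Rational(-14, 25), 0), 5) = Add(Rational(-14, 25), 5) = Rational(111, 25) ≈ 4.4400)
h = Rational(55696, 625) (h = Pow(Add(5, Rational(111, 25)), 2) = Pow(Rational(236, 25), 2) = Rational(55696, 625) ≈ 89.114)
Mul(462, Add(h, 173)) = Mul(462, Add(Rational(55696, 625), 173)) = Mul(462, Rational(163821, 625)) = Rational(75685302, 625)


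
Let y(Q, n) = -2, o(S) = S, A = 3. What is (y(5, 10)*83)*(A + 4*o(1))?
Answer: -1162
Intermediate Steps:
(y(5, 10)*83)*(A + 4*o(1)) = (-2*83)*(3 + 4*1) = -166*(3 + 4) = -166*7 = -1162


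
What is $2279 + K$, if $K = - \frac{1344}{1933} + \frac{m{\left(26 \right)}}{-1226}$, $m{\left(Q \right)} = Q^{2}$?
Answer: $\frac{2698975965}{1184929} \approx 2277.8$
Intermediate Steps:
$K = - \frac{1477226}{1184929}$ ($K = - \frac{1344}{1933} + \frac{26^{2}}{-1226} = \left(-1344\right) \frac{1}{1933} + 676 \left(- \frac{1}{1226}\right) = - \frac{1344}{1933} - \frac{338}{613} = - \frac{1477226}{1184929} \approx -1.2467$)
$2279 + K = 2279 - \frac{1477226}{1184929} = \frac{2698975965}{1184929}$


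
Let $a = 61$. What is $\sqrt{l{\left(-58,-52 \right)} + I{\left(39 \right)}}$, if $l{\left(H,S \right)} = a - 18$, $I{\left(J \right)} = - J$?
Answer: $2$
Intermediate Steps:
$l{\left(H,S \right)} = 43$ ($l{\left(H,S \right)} = 61 - 18 = 43$)
$\sqrt{l{\left(-58,-52 \right)} + I{\left(39 \right)}} = \sqrt{43 - 39} = \sqrt{4} = 2$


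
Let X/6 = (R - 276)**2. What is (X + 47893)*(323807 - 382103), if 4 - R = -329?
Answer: -3928392552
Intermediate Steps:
R = 333 (R = 4 - 1*(-329) = 4 + 329 = 333)
X = 19494 (X = 6*(333 - 276)**2 = 6*57**2 = 6*3249 = 19494)
(X + 47893)*(323807 - 382103) = (19494 + 47893)*(323807 - 382103) = 67387*(-58296) = -3928392552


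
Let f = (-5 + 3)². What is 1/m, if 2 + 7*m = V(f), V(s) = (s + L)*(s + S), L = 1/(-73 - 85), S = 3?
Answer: 1106/4101 ≈ 0.26969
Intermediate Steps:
f = 4 (f = (-2)² = 4)
L = -1/158 (L = 1/(-158) = -1/158 ≈ -0.0063291)
V(s) = (3 + s)*(-1/158 + s) (V(s) = (s - 1/158)*(s + 3) = (-1/158 + s)*(3 + s) = (3 + s)*(-1/158 + s))
m = 4101/1106 (m = -2/7 + (-3/158 + 4² + (473/158)*4)/7 = -2/7 + (-3/158 + 16 + 946/79)/7 = -2/7 + (⅐)*(4417/158) = -2/7 + 631/158 = 4101/1106 ≈ 3.7080)
1/m = 1/(4101/1106) = 1106/4101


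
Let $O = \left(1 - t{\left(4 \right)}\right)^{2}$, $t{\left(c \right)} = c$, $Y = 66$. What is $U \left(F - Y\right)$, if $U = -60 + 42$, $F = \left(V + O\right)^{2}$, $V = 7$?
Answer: $-3420$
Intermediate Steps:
$O = 9$ ($O = \left(1 - 4\right)^{2} = \left(-3\right)^{2} = 9$)
$F = 256$ ($F = \left(7 + 9\right)^{2} = 16^{2} = 256$)
$U = -18$
$U \left(F - Y\right) = - 18 \left(256 - 66\right) = \left(-18\right) 190 = -3420$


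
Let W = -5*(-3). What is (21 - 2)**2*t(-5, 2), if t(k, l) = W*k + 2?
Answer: -26353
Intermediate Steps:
W = 15
t(k, l) = 2 + 15*k (t(k, l) = 15*k + 2 = 2 + 15*k)
(21 - 2)**2*t(-5, 2) = (21 - 2)**2*(2 + 15*(-5)) = 19**2*(2 - 75) = 361*(-73) = -26353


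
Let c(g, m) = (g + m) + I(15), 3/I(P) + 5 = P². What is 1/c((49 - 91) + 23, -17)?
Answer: -220/7917 ≈ -0.027788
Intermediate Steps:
I(P) = 3/(-5 + P²)
c(g, m) = 3/220 + g + m (c(g, m) = (g + m) + 3/(-5 + 15²) = (g + m) + 3/(-5 + 225) = (g + m) + 3/220 = 3/220 + g + m)
1/c((49 - 91) + 23, -17) = 1/(3/220 + ((49 - 91) + 23) - 17) = 1/(3/220 + (-42 + 23) - 17) = 1/(3/220 - 19 - 17) = 1/(-7917/220) = -220/7917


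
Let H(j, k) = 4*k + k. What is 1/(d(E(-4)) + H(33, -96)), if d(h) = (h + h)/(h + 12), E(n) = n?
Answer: -1/481 ≈ -0.0020790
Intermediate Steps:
d(h) = 2*h/(12 + h) (d(h) = (2*h)/(12 + h) = 2*h/(12 + h))
H(j, k) = 5*k
1/(d(E(-4)) + H(33, -96)) = 1/(2*(-4)/(12 - 4) + 5*(-96)) = 1/(2*(-4)/8 - 480) = 1/(2*(-4)*(1/8) - 480) = 1/(-1 - 480) = 1/(-481) = -1/481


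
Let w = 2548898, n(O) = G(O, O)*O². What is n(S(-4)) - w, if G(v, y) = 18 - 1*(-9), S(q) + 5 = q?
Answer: -2546711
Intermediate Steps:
S(q) = -5 + q
G(v, y) = 27 (G(v, y) = 18 + 9 = 27)
n(O) = 27*O²
n(S(-4)) - w = 27*(-5 - 4)² - 1*2548898 = 27*(-9)² - 2548898 = 27*81 - 2548898 = 2187 - 2548898 = -2546711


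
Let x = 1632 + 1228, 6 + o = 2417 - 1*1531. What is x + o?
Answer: 3740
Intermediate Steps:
o = 880 (o = -6 + (2417 - 1*1531) = -6 + (2417 - 1531) = -6 + 886 = 880)
x = 2860
x + o = 2860 + 880 = 3740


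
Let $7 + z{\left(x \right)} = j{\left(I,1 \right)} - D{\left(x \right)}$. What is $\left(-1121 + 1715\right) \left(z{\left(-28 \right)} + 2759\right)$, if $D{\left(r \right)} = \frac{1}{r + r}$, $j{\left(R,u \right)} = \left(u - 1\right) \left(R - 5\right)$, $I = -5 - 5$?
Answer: $\frac{45771561}{28} \approx 1.6347 \cdot 10^{6}$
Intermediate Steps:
$I = -10$
$j{\left(R,u \right)} = \left(-1 + u\right) \left(-5 + R\right)$
$D{\left(r \right)} = \frac{1}{2 r}$
$z{\left(x \right)} = -7 - \frac{1}{2 x}$
$\left(-1121 + 1715\right) \left(z{\left(-28 \right)} + 2759\right) = \left(-1121 + 1715\right) \left(\left(-7 - \frac{1}{2 \left(-28\right)}\right) + 2759\right) = 594 \left(\left(-7 - - \frac{1}{56}\right) + 2759\right) = 594 \left(\left(-7 + \frac{1}{56}\right) + 2759\right) = 594 \left(- \frac{391}{56} + 2759\right) = 594 \cdot \frac{154113}{56} = \frac{45771561}{28}$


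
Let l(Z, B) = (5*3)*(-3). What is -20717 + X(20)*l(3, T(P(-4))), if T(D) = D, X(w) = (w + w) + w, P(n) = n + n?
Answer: -23417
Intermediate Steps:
P(n) = 2*n
X(w) = 3*w (X(w) = 2*w + w = 3*w)
l(Z, B) = -45 (l(Z, B) = 15*(-3) = -45)
-20717 + X(20)*l(3, T(P(-4))) = -20717 + (3*20)*(-45) = -20717 + 60*(-45) = -20717 - 2700 = -23417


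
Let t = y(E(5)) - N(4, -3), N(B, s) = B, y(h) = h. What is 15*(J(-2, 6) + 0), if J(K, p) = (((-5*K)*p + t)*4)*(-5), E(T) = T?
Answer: -18300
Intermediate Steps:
t = 1 (t = 5 - 1*4 = 5 - 4 = 1)
J(K, p) = -20 + 100*K*p (J(K, p) = (((-5*K)*p + 1)*4)*(-5) = ((-5*K*p + 1)*4)*(-5) = ((1 - 5*K*p)*4)*(-5) = (4 - 20*K*p)*(-5) = -20 + 100*K*p)
15*(J(-2, 6) + 0) = 15*((-20 + 100*(-2)*6) + 0) = 15*((-20 - 1200) + 0) = 15*(-1220 + 0) = 15*(-1220) = -18300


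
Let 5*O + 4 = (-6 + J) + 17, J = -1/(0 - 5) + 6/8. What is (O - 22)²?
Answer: 4165681/10000 ≈ 416.57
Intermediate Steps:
J = 19/20 (J = -1/(-5) + 6*(⅛) = -1*(-⅕) + ¾ = ⅕ + ¾ = 19/20 ≈ 0.95000)
O = 159/100 (O = -⅘ + ((-6 + 19/20) + 17)/5 = -⅘ + (-101/20 + 17)/5 = -⅘ + (⅕)*(239/20) = -⅘ + 239/100 = 159/100 ≈ 1.5900)
(O - 22)² = (159/100 - 22)² = (-2041/100)² = 4165681/10000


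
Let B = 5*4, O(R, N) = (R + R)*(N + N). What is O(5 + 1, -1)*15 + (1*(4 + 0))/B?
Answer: -1799/5 ≈ -359.80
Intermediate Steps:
O(R, N) = 4*N*R (O(R, N) = (2*R)*(2*N) = 4*N*R)
B = 20
O(5 + 1, -1)*15 + (1*(4 + 0))/B = (4*(-1)*(5 + 1))*15 + (1*(4 + 0))/20 = (4*(-1)*6)*15 + (1*4)*(1/20) = -24*15 + 4*(1/20) = -360 + ⅕ = -1799/5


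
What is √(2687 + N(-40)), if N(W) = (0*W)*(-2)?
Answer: √2687 ≈ 51.836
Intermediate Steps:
N(W) = 0 (N(W) = 0*(-2) = 0)
√(2687 + N(-40)) = √(2687 + 0) = √2687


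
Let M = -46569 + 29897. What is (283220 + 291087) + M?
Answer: 557635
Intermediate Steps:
M = -16672
(283220 + 291087) + M = (283220 + 291087) - 16672 = 574307 - 16672 = 557635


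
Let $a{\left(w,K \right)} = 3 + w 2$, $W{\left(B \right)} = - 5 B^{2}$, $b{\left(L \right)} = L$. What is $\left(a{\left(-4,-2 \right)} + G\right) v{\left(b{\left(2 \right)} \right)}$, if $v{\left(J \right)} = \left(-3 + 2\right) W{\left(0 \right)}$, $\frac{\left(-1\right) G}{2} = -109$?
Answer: $0$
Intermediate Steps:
$G = 218$ ($G = \left(-2\right) \left(-109\right) = 218$)
$a{\left(w,K \right)} = 3 + 2 w$
$v{\left(J \right)} = 0$ ($v{\left(J \right)} = \left(-3 + 2\right) \left(- 5 \cdot 0^{2}\right) = - \left(-5\right) 0 = \left(-1\right) 0 = 0$)
$\left(a{\left(-4,-2 \right)} + G\right) v{\left(b{\left(2 \right)} \right)} = \left(\left(3 + 2 \left(-4\right)\right) + 218\right) 0 = \left(\left(3 - 8\right) + 218\right) 0 = \left(-5 + 218\right) 0 = 213 \cdot 0 = 0$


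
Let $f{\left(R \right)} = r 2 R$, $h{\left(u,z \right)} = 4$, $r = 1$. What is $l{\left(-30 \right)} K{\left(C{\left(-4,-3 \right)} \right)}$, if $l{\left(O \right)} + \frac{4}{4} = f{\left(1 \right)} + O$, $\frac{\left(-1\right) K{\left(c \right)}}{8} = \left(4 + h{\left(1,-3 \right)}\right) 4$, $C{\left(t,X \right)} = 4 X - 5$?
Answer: $7424$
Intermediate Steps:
$C{\left(t,X \right)} = -5 + 4 X$
$K{\left(c \right)} = -256$ ($K{\left(c \right)} = - 8 \left(4 + 4\right) 4 = - 8 \cdot 8 \cdot 4 = \left(-8\right) 32 = -256$)
$f{\left(R \right)} = 2 R$ ($f{\left(R \right)} = 1 \cdot 2 R = 2 R$)
$l{\left(O \right)} = 1 + O$ ($l{\left(O \right)} = -1 + \left(2 \cdot 1 + O\right) = -1 + \left(2 + O\right) = 1 + O$)
$l{\left(-30 \right)} K{\left(C{\left(-4,-3 \right)} \right)} = \left(1 - 30\right) \left(-256\right) = \left(-29\right) \left(-256\right) = 7424$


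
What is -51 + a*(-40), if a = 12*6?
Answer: -2931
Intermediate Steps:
a = 72
-51 + a*(-40) = -51 + 72*(-40) = -51 - 2880 = -2931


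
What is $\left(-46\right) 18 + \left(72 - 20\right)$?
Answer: $-776$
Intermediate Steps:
$\left(-46\right) 18 + \left(72 - 20\right) = -828 + 52 = -776$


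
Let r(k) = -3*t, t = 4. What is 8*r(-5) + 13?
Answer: -83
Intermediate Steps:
r(k) = -12 (r(k) = -3*4 = -12)
8*r(-5) + 13 = 8*(-12) + 13 = -96 + 13 = -83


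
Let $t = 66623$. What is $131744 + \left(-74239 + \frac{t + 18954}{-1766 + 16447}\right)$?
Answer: $\frac{844316482}{14681} \approx 57511.0$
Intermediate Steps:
$131744 + \left(-74239 + \frac{t + 18954}{-1766 + 16447}\right) = 131744 - \left(74239 - \frac{66623 + 18954}{-1766 + 16447}\right) = 131744 - \left(74239 - \frac{85577}{14681}\right) = 131744 + \left(-74239 + 85577 \cdot \frac{1}{14681}\right) = 131744 + \left(-74239 + \frac{85577}{14681}\right) = 131744 - \frac{1089817182}{14681} = \frac{844316482}{14681}$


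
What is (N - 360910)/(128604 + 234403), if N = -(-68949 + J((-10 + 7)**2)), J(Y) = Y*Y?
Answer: -292042/363007 ≈ -0.80451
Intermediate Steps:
J(Y) = Y**2
N = 68868 (N = -(-68949 + ((-10 + 7)**2)**2) = -(-68949 + ((-3)**2)**2) = -(-68949 + 9**2) = -(-68949 + 81) = -1*(-68868) = 68868)
(N - 360910)/(128604 + 234403) = (68868 - 360910)/(128604 + 234403) = -292042/363007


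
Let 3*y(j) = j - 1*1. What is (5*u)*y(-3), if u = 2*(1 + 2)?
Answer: -40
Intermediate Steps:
u = 6 (u = 2*3 = 6)
y(j) = -⅓ + j/3 (y(j) = (j - 1*1)/3 = (j - 1)/3 = (-1 + j)/3 = -⅓ + j/3)
(5*u)*y(-3) = (5*6)*(-⅓ + (⅓)*(-3)) = 30*(-⅓ - 1) = 30*(-4/3) = -40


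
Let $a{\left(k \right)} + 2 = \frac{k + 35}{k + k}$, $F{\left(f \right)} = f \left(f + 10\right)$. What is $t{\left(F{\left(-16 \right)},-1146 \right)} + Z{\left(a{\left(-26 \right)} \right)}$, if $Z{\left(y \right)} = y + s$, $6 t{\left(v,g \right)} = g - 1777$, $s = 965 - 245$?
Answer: $\frac{35983}{156} \approx 230.66$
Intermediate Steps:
$s = 720$ ($s = 965 - 245 = 720$)
$F{\left(f \right)} = f \left(10 + f\right)$
$t{\left(v,g \right)} = - \frac{1777}{6} + \frac{g}{6}$ ($t{\left(v,g \right)} = \frac{g - 1777}{6} = \frac{-1777 + g}{6} = - \frac{1777}{6} + \frac{g}{6}$)
$a{\left(k \right)} = -2 + \frac{35 + k}{2 k}$ ($a{\left(k \right)} = -2 + \frac{k + 35}{k + k} = -2 + \frac{35 + k}{2 k}$)
$Z{\left(y \right)} = 720 + y$ ($Z{\left(y \right)} = y + 720 = 720 + y$)
$t{\left(F{\left(-16 \right)},-1146 \right)} + Z{\left(a{\left(-26 \right)} \right)} = \left(- \frac{1777}{6} + \frac{1}{6} \left(-1146\right)\right) + \left(720 + \frac{35 - -78}{2 \left(-26\right)}\right) = \left(- \frac{1777}{6} - 191\right) + \left(720 + \frac{1}{2} \left(- \frac{1}{26}\right) \left(35 + 78\right)\right) = - \frac{2923}{6} + \left(720 + \frac{1}{2} \left(- \frac{1}{26}\right) 113\right) = - \frac{2923}{6} + \left(720 - \frac{113}{52}\right) = - \frac{2923}{6} + \frac{37327}{52} = \frac{35983}{156}$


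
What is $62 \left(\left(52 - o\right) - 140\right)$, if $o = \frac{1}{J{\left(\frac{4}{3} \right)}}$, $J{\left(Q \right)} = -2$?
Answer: $-5425$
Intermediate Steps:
$o = - \frac{1}{2}$ ($o = \frac{1}{-2} = - \frac{1}{2} \approx -0.5$)
$62 \left(\left(52 - o\right) - 140\right) = 62 \left(\left(52 - - \frac{1}{2}\right) - 140\right) = 62 \left(\left(52 + \frac{1}{2}\right) - 140\right) = 62 \left(\frac{105}{2} - 140\right) = 62 \left(- \frac{175}{2}\right) = -5425$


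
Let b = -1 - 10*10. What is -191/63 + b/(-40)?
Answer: -1277/2520 ≈ -0.50675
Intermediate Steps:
b = -101 (b = -1 - 100 = -101)
-191/63 + b/(-40) = -191/63 - 101/(-40) = -191*1/63 - 101*(-1/40) = -191/63 + 101/40 = -1277/2520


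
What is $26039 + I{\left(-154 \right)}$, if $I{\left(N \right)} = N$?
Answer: $25885$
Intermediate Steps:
$26039 + I{\left(-154 \right)} = 26039 - 154 = 25885$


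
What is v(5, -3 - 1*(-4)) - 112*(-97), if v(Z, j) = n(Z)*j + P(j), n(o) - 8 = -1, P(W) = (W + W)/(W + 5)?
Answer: 32614/3 ≈ 10871.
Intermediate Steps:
P(W) = 2*W/(5 + W) (P(W) = (2*W)/(5 + W) = 2*W/(5 + W))
n(o) = 7 (n(o) = 8 - 1 = 7)
v(Z, j) = 7*j + 2*j/(5 + j)
v(5, -3 - 1*(-4)) - 112*(-97) = (-3 - 1*(-4))*(37 + 7*(-3 - 1*(-4)))/(5 + (-3 - 1*(-4))) - 112*(-97) = (-3 + 4)*(37 + 7*(-3 + 4))/(5 + (-3 + 4)) + 10864 = 1*(37 + 7*1)/(5 + 1) + 10864 = 1*(37 + 7)/6 + 10864 = 1*(⅙)*44 + 10864 = 22/3 + 10864 = 32614/3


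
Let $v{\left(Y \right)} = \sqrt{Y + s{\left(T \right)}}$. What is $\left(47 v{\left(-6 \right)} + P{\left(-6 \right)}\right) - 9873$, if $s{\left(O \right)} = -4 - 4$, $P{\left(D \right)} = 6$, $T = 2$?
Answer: $-9867 + 47 i \sqrt{14} \approx -9867.0 + 175.86 i$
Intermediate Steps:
$s{\left(O \right)} = -8$
$v{\left(Y \right)} = \sqrt{-8 + Y}$ ($v{\left(Y \right)} = \sqrt{Y - 8} = \sqrt{-8 + Y}$)
$\left(47 v{\left(-6 \right)} + P{\left(-6 \right)}\right) - 9873 = \left(47 \sqrt{-8 - 6} + 6\right) - 9873 = \left(47 \sqrt{-14} + 6\right) - 9873 = \left(47 i \sqrt{14} + 6\right) - 9873 = \left(6 + 47 i \sqrt{14}\right) - 9873 = -9867 + 47 i \sqrt{14}$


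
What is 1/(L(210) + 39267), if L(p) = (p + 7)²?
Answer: 1/86356 ≈ 1.1580e-5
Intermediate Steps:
L(p) = (7 + p)²
1/(L(210) + 39267) = 1/((7 + 210)² + 39267) = 1/(217² + 39267) = 1/(47089 + 39267) = 1/86356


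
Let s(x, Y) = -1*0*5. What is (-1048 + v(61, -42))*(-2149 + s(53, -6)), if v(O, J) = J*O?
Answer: 7757890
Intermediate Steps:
s(x, Y) = 0 (s(x, Y) = 0*5 = 0)
(-1048 + v(61, -42))*(-2149 + s(53, -6)) = (-1048 - 42*61)*(-2149 + 0) = (-1048 - 2562)*(-2149) = -3610*(-2149) = 7757890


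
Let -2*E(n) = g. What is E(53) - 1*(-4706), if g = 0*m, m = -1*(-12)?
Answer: 4706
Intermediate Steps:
m = 12
g = 0 (g = 0*12 = 0)
E(n) = 0 (E(n) = -½*0 = 0)
E(53) - 1*(-4706) = 0 - 1*(-4706) = 0 + 4706 = 4706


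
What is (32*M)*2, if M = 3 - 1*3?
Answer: 0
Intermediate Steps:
M = 0 (M = 3 - 3 = 0)
(32*M)*2 = (32*0)*2 = 0*2 = 0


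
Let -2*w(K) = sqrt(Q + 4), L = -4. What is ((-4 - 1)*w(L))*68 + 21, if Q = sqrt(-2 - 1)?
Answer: 21 + 170*sqrt(4 + I*sqrt(3)) ≈ 368.54 + 72.015*I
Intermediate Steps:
Q = I*sqrt(3) (Q = sqrt(-3) = I*sqrt(3) ≈ 1.732*I)
w(K) = -sqrt(4 + I*sqrt(3))/2 (w(K) = -sqrt(I*sqrt(3) + 4)/2 = -sqrt(4 + I*sqrt(3))/2)
((-4 - 1)*w(L))*68 + 21 = ((-4 - 1)*(-sqrt(4 + I*sqrt(3))/2))*68 + 21 = -(-5)*sqrt(4 + I*sqrt(3))/2*68 + 21 = (5*sqrt(4 + I*sqrt(3))/2)*68 + 21 = 170*sqrt(4 + I*sqrt(3)) + 21 = 21 + 170*sqrt(4 + I*sqrt(3))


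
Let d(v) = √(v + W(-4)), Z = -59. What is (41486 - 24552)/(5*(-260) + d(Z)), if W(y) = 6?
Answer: -22014200/1690053 - 16934*I*√53/1690053 ≈ -13.026 - 0.072945*I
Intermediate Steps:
d(v) = √(6 + v) (d(v) = √(v + 6) = √(6 + v))
(41486 - 24552)/(5*(-260) + d(Z)) = (41486 - 24552)/(5*(-260) + √(6 - 59)) = 16934/(-1300 + √(-53)) = 16934/(-1300 + I*√53)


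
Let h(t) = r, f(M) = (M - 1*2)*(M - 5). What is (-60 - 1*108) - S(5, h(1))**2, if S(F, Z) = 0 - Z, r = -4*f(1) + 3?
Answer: -337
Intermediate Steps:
f(M) = (-5 + M)*(-2 + M) (f(M) = (M - 2)*(-5 + M) = (-2 + M)*(-5 + M) = (-5 + M)*(-2 + M))
r = -13 (r = -4*(10 + 1**2 - 7*1) + 3 = -4*(10 + 1 - 7) + 3 = -4*4 + 3 = -16 + 3 = -13)
h(t) = -13
S(F, Z) = -Z
(-60 - 1*108) - S(5, h(1))**2 = (-60 - 1*108) - (-1*(-13))**2 = (-60 - 108) - 1*13**2 = -168 - 1*169 = -168 - 169 = -337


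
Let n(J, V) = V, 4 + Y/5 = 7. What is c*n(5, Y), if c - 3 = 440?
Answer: 6645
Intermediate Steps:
Y = 15 (Y = -20 + 5*7 = -20 + 35 = 15)
c = 443 (c = 3 + 440 = 443)
c*n(5, Y) = 443*15 = 6645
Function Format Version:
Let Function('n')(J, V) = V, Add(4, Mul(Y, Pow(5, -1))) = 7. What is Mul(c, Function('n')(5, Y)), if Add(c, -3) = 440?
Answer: 6645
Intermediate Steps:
Y = 15 (Y = Add(-20, Mul(5, 7)) = Add(-20, 35) = 15)
c = 443 (c = Add(3, 440) = 443)
Mul(c, Function('n')(5, Y)) = Mul(443, 15) = 6645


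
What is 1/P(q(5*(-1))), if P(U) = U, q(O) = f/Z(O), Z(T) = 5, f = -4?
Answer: -5/4 ≈ -1.2500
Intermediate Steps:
q(O) = -4/5
1/P(q(5*(-1))) = 1/(-4/5) = -5/4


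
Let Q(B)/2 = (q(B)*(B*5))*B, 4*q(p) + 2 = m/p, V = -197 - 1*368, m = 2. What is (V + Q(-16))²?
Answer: 3705625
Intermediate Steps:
V = -565 (V = -197 - 368 = -565)
q(p) = -½ + 1/(2*p) (q(p) = -½ + (2/p)/4 = -½ + 1/(2*p))
Q(B) = 2*B*(5/2 - 5*B/2) (Q(B) = 2*((((1 - B)/(2*B))*(B*5))*B) = 2*((((1 - B)/(2*B))*(5*B))*B) = 2*((5/2 - 5*B/2)*B) = 2*(B*(5/2 - 5*B/2)) = 2*B*(5/2 - 5*B/2))
(V + Q(-16))² = (-565 + 5*(-16)*(1 - 1*(-16)))² = (-565 + 5*(-16)*(1 + 16))² = (-565 + 5*(-16)*17)² = (-565 - 1360)² = (-1925)² = 3705625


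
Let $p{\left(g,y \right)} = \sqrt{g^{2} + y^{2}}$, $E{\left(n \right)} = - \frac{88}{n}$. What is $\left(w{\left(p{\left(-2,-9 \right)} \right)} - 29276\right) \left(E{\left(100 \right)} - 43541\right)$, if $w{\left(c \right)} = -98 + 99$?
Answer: $1274688537$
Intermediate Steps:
$w{\left(c \right)} = 1$
$\left(w{\left(p{\left(-2,-9 \right)} \right)} - 29276\right) \left(E{\left(100 \right)} - 43541\right) = \left(1 - 29276\right) \left(- \frac{88}{100} - 43541\right) = - 29275 \left(\left(-88\right) \frac{1}{100} - 43541\right) = - 29275 \left(- \frac{22}{25} - 43541\right) = \left(-29275\right) \left(- \frac{1088547}{25}\right) = 1274688537$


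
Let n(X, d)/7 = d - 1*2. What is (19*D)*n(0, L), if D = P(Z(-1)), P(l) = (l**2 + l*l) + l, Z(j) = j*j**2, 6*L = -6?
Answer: -399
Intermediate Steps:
L = -1 (L = (1/6)*(-6) = -1)
Z(j) = j**3
P(l) = l + 2*l**2 (P(l) = (l**2 + l**2) + l = 2*l**2 + l = l + 2*l**2)
n(X, d) = -14 + 7*d (n(X, d) = 7*(d - 1*2) = 7*(d - 2) = 7*(-2 + d) = -14 + 7*d)
D = 1 (D = (-1)**3*(1 + 2*(-1)**3) = -(1 + 2*(-1)) = -(1 - 2) = -1*(-1) = 1)
(19*D)*n(0, L) = (19*1)*(-14 + 7*(-1)) = 19*(-14 - 7) = 19*(-21) = -399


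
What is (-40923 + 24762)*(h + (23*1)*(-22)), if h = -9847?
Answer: 167314833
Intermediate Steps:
(-40923 + 24762)*(h + (23*1)*(-22)) = (-40923 + 24762)*(-9847 + (23*1)*(-22)) = -16161*(-9847 + 23*(-22)) = -16161*(-9847 - 506) = -16161*(-10353) = 167314833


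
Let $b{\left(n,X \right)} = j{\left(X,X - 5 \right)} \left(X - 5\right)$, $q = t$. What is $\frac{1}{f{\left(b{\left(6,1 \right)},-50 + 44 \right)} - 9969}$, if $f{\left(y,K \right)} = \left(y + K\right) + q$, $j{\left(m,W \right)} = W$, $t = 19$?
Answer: $- \frac{1}{9940} \approx -0.0001006$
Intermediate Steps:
$q = 19$
$b{\left(n,X \right)} = \left(-5 + X\right)^{2}$ ($b{\left(n,X \right)} = \left(X - 5\right) \left(X - 5\right) = \left(-5 + X\right) \left(-5 + X\right) = \left(-5 + X\right)^{2}$)
$f{\left(y,K \right)} = 19 + K + y$ ($f{\left(y,K \right)} = \left(y + K\right) + 19 = \left(K + y\right) + 19 = 19 + K + y$)
$\frac{1}{f{\left(b{\left(6,1 \right)},-50 + 44 \right)} - 9969} = \frac{1}{\left(19 + \left(-50 + 44\right) + \left(-5 + 1\right)^{2}\right) - 9969} = \frac{1}{\left(19 - 6 + \left(-4\right)^{2}\right) - 9969} = \frac{1}{\left(19 - 6 + 16\right) - 9969} = \frac{1}{29 - 9969} = \frac{1}{-9940} = - \frac{1}{9940}$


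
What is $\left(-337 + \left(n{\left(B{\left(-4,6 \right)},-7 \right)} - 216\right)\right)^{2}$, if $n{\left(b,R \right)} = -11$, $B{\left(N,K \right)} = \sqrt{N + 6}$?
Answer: $318096$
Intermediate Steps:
$B{\left(N,K \right)} = \sqrt{6 + N}$
$\left(-337 + \left(n{\left(B{\left(-4,6 \right)},-7 \right)} - 216\right)\right)^{2} = \left(-337 - 227\right)^{2} = \left(-564\right)^{2} = 318096$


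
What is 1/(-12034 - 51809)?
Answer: -1/63843 ≈ -1.5663e-5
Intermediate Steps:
1/(-12034 - 51809) = 1/(-63843) = -1/63843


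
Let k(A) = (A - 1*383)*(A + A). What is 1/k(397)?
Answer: 1/11116 ≈ 8.9960e-5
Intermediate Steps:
k(A) = 2*A*(-383 + A) (k(A) = (A - 383)*(2*A) = (-383 + A)*(2*A) = 2*A*(-383 + A))
1/k(397) = 1/(2*397*(-383 + 397)) = 1/(2*397*14) = 1/11116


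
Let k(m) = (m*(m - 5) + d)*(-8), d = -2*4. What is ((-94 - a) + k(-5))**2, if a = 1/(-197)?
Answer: 7175614681/38809 ≈ 1.8490e+5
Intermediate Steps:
d = -8
a = -1/197 ≈ -0.0050761
k(m) = 64 - 8*m*(-5 + m) (k(m) = (m*(m - 5) - 8)*(-8) = (m*(-5 + m) - 8)*(-8) = (-8 + m*(-5 + m))*(-8) = 64 - 8*m*(-5 + m))
((-94 - a) + k(-5))**2 = ((-94 - 1*(-1/197)) + (64 - 8*(-5)**2 + 40*(-5)))**2 = ((-94 + 1/197) + (64 - 8*25 - 200))**2 = (-18517/197 + (64 - 200 - 200))**2 = (-18517/197 - 336)**2 = (-84709/197)**2 = 7175614681/38809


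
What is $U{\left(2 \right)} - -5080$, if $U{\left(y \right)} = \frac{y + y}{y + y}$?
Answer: $5081$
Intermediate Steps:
$U{\left(y \right)} = 1$ ($U{\left(y \right)} = \frac{2 y}{2 y} = 2 y \frac{1}{2 y} = 1$)
$U{\left(2 \right)} - -5080 = 1 - -5080 = 1 + 5080 = 5081$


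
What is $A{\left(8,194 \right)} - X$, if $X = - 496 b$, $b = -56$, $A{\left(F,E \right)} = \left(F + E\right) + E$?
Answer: $-27380$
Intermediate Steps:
$A{\left(F,E \right)} = F + 2 E$ ($A{\left(F,E \right)} = \left(E + F\right) + E = F + 2 E$)
$X = 27776$ ($X = \left(-496\right) \left(-56\right) = 27776$)
$A{\left(8,194 \right)} - X = \left(8 + 2 \cdot 194\right) - 27776 = \left(8 + 388\right) - 27776 = 396 - 27776 = -27380$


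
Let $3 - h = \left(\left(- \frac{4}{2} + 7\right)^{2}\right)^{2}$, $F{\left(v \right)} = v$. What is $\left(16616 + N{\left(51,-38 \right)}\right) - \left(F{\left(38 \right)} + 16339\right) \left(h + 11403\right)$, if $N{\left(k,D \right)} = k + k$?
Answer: $-176543719$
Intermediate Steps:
$N{\left(k,D \right)} = 2 k$
$h = -622$ ($h = 3 - \left(\left(- \frac{4}{2} + 7\right)^{2}\right)^{2} = 3 - \left(\left(\left(-4\right) \frac{1}{2} + 7\right)^{2}\right)^{2} = 3 - \left(\left(-2 + 7\right)^{2}\right)^{2} = 3 - \left(5^{2}\right)^{2} = 3 - 25^{2} = 3 - 625 = -622$)
$\left(16616 + N{\left(51,-38 \right)}\right) - \left(F{\left(38 \right)} + 16339\right) \left(h + 11403\right) = \left(16616 + 2 \cdot 51\right) - \left(38 + 16339\right) \left(-622 + 11403\right) = \left(16616 + 102\right) - 16377 \cdot 10781 = 16718 - 176560437 = -176543719$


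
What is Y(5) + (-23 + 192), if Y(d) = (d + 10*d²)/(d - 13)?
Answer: 1097/8 ≈ 137.13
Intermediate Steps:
Y(d) = (d + 10*d²)/(-13 + d)
Y(5) + (-23 + 192) = 5*(1 + 10*5)/(-13 + 5) + (-23 + 192) = 5*(1 + 50)/(-8) + 169 = 5*(-⅛)*51 + 169 = -255/8 + 169 = 1097/8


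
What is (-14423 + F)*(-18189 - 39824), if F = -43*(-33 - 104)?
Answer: 494966916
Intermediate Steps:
F = 5891 (F = -43*(-137) = 5891)
(-14423 + F)*(-18189 - 39824) = (-14423 + 5891)*(-18189 - 39824) = -8532*(-58013) = 494966916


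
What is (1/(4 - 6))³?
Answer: -⅛ ≈ -0.12500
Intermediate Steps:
(1/(4 - 6))³ = (1/(-2))³ = (-½)³ = -⅛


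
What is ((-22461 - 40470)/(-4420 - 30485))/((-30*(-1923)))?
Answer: 20977/671223150 ≈ 3.1252e-5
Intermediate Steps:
((-22461 - 40470)/(-4420 - 30485))/((-30*(-1923))) = -62931/(-34905)/57690 = -62931*(-1/34905)*(1/57690) = (20977/11635)*(1/57690) = 20977/671223150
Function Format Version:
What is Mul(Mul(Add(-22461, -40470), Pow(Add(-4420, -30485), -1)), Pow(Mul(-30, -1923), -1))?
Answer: Rational(20977, 671223150) ≈ 3.1252e-5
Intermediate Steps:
Mul(Mul(Add(-22461, -40470), Pow(Add(-4420, -30485), -1)), Pow(Mul(-30, -1923), -1)) = Mul(Mul(-62931, Pow(-34905, -1)), Pow(57690, -1)) = Mul(Mul(-62931, Rational(-1, 34905)), Rational(1, 57690)) = Mul(Rational(20977, 11635), Rational(1, 57690)) = Rational(20977, 671223150)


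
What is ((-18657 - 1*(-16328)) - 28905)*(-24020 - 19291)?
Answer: 1352775774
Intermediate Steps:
((-18657 - 1*(-16328)) - 28905)*(-24020 - 19291) = ((-18657 + 16328) - 28905)*(-43311) = (-2329 - 28905)*(-43311) = -31234*(-43311) = 1352775774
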